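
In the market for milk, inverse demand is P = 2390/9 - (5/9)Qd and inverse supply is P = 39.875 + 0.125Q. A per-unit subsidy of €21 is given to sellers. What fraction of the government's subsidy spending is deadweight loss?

DWL / government spending = 756/17761

Pre-subsidy: 2390/9 - (5/9)Q = 39.875 + 0.125Q gives Q* = 16249/49 and P* = 3985/49.
With the subsidy, sellers receive Ps = Pb + 21 for each unit, where Pb is the price buyers pay.
On the curves, Pb = 2390/9 - (5/9)Q and Ps = 39.875 + 0.125Q; the wedge Ps − Pb = 21 gives 39.875 + 0.125Q − (2390/9 - (5/9)Q) = 21, so Q' = 17761/49.
Then Pb = 2390/9 − (5/9)·(17761/49) = 3145/49 and Ps = 39.875 + 0.125·(17761/49) = 4174/49.
ΔCS = ½(16249/49 + 17761/49)(3985/49 − 3145/49) = 2040600/343; ΔPS = ½(16249/49 + 17761/49)(4174/49 − 3985/49) = 459135/343.
Government spending = 21 × 17761/49 = 53283/7.
DWL = ½ × 21 × (17761/49 − 16249/49) = 324; fraction = 324 / (53283/7) = 756/17761.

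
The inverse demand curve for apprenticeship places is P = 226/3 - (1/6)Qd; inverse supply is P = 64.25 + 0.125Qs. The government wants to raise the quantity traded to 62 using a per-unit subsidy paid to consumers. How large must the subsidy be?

At Q = 62, from the demand curve buyers pay Pb = 226/3 − (1/6)·62 = 65; from the supply curve sellers need Ps = 64.25 + 0.125·62 = 72.
The subsidy must fill the gap: s = Ps − Pb = 72 − 65 = 7.

Required subsidy s = 7 per unit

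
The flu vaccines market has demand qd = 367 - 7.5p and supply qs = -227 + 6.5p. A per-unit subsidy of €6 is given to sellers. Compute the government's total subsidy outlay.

Pre-subsidy: 367 - 7.5p = -227 + 6.5p gives p* = 297/7, q* = 683/14.
With the subsidy, sellers receive ps = pb + 6 for each unit, where pb is the price buyers pay.
Supply in terms of pb becomes qs = -227 + 6.5(pb + 6) = -188 + 6.5pb. Setting this equal to demand: 367 - 7.5pb = -188 + 6.5pb, so pb = 555/14.
Sellers receive ps = 555/14 + 6 = 639/14; q' = 367 − 7.5·(555/14) = 1951/28.
Government outlay = subsidy × quantity = 6 × 1951/28 = 5853/14.

Government cost = 5853/14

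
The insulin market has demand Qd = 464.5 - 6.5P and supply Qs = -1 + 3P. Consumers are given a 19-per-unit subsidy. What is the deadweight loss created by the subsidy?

Deadweight loss = 370.5

Pre-subsidy: 464.5 - 6.5P = -1 + 3P gives P* = 49, Q* = 146.
With the rebate, buyers effectively pay Pb = Ps − 19, where Ps is the price sellers receive.
Demand in terms of Ps becomes Qd = 464.5 − 6.5(Ps − 19) = 588 - 6.5Ps. Setting this equal to supply: 588 - 6.5Ps = -1 + 3Ps, so Ps = 62.
Buyers pay Pb = 62 − 19 = 43; Q' = -1 + 3·62 = 185.
The subsidy expands output by 185 − 146 = 39 past the efficient level; on those units the gap between marginal cost and willingness to pay runs from 0 up to 19.
DWL = ½ × 19 × 39 = 370.5.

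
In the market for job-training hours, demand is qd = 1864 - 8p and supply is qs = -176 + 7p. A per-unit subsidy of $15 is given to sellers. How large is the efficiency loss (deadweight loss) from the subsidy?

Deadweight loss = $420

Pre-subsidy: 1864 - 8p = -176 + 7p gives p* = 136, q* = 776.
With the subsidy, sellers receive ps = pb + 15 for each unit, where pb is the price buyers pay.
Supply in terms of pb becomes qs = -176 + 7(pb + 15) = -71 + 7pb. Setting this equal to demand: 1864 - 8pb = -71 + 7pb, so pb = 129.
Sellers receive ps = 129 + 15 = 144; q' = 1864 − 8·129 = 832.
The subsidy expands output by 832 − 776 = 56 past the efficient level; on those units the gap between marginal cost and willingness to pay runs from 0 up to 15.
DWL = ½ × 15 × 56 = 420.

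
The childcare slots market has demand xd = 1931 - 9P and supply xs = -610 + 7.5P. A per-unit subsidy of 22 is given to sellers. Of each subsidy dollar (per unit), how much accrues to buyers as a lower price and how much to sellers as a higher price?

Pre-subsidy: 1931 - 9P = -610 + 7.5P gives P* = 154, x* = 545.
With the subsidy, sellers receive Ps = Pb + 22 for each unit, where Pb is the price buyers pay.
Supply in terms of Pb becomes xs = -610 + 7.5(Pb + 22) = -445 + 7.5Pb. Setting this equal to demand: 1931 - 9Pb = -445 + 7.5Pb, so Pb = 144.
Sellers receive Ps = 144 + 22 = 166; x' = 1931 − 9·144 = 635.
Buyers' price falls by P* − Pb = 154 − 144 = 10; sellers' price rises by Ps − P* = 166 − 154 = 12.

Buyers gain 10 per unit; sellers gain 12 per unit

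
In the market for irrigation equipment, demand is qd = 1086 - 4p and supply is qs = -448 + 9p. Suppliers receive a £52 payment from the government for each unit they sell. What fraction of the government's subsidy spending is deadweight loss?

DWL / government spending = 36/379

Pre-subsidy: 1086 - 4p = -448 + 9p gives p* = 118, q* = 614.
With the subsidy, sellers receive ps = pb + 52 for each unit, where pb is the price buyers pay.
Supply in terms of pb becomes qs = -448 + 9(pb + 52) = 20 + 9pb. Setting this equal to demand: 1086 - 4pb = 20 + 9pb, so pb = 82.
Sellers receive ps = 82 + 52 = 134; q' = 1086 − 4·82 = 758.
ΔCS = ½(614 + 758)(118 − 82) = 24696; ΔPS = ½(614 + 758)(134 − 118) = 10976.
Government spending = 52 × 758 = 39416.
DWL = ½ × 52 × (758 − 614) = 3744; fraction = 3744 / 39416 = 36/379.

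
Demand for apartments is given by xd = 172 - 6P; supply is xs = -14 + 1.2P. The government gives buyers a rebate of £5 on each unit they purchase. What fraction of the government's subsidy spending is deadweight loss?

Pre-subsidy: 172 - 6P = -14 + 1.2P gives P* = 155/6, x* = 17.
With the rebate, buyers effectively pay Pb = Ps − 5, where Ps is the price sellers receive.
Demand in terms of Ps becomes xd = 172 − 6(Ps − 5) = 202 - 6Ps. Setting this equal to supply: 202 - 6Ps = -14 + 1.2Ps, so Ps = 30.
Buyers pay Pb = 30 − 5 = 25; x' = -14 + 1.2·30 = 22.
ΔCS = ½(17 + 22)(155/6 − 25) = 16.25; ΔPS = ½(17 + 22)(30 − 155/6) = 81.25.
Government spending = 5 × 22 = 110.
DWL = ½ × 5 × (22 − 17) = 12.5; fraction = 12.5 / 110 = 5/44.

DWL / government spending = 5/44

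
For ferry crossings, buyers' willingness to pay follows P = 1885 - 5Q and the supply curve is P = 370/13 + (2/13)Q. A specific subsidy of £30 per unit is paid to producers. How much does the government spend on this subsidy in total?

Pre-subsidy: 1885 - 5Q = 370/13 + (2/13)Q gives Q* = 24135/67 and P* = 5620/67.
With the subsidy, sellers receive Ps = Pb + 30 for each unit, where Pb is the price buyers pay.
On the curves, Pb = 1885 - 5Q and Ps = 370/13 + (2/13)Q; the wedge Ps − Pb = 30 gives 370/13 + (2/13)Q − (1885 - 5Q) = 30, so Q' = 24525/67.
Then Pb = 1885 − 5·(24525/67) = 3670/67 and Ps = 370/13 + (2/13)·(24525/67) = 5680/67.
Government outlay = subsidy × quantity = 30 × 24525/67 = 735750/67.

Government cost = 735750/67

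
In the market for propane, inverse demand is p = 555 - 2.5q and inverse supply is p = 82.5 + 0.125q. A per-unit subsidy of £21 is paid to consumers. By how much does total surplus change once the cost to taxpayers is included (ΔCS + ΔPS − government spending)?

Pre-subsidy: 555 - 2.5q = 82.5 + 0.125q gives q* = 180 and p* = 105.
With the rebate, buyers effectively pay pb = ps − 21, where ps is the price sellers receive.
On the curves, pb = 555 - 2.5q and ps = 82.5 + 0.125q; the wedge ps − pb = 21 gives 82.5 + 0.125q − (555 - 2.5q) = 21, so q' = 188.
Then pb = 555 − 2.5·188 = 85 and ps = 82.5 + 0.125·188 = 106.
ΔCS = ½(180 + 188)(105 − 85) = 3680; ΔPS = ½(180 + 188)(106 − 105) = 184.
Government spending = 21 × 188 = 3948.
Net change = 3680 + 184 − 3948 = -84. The loss equals the DWL triangle ½·21·8.

Net change in total surplus = -£84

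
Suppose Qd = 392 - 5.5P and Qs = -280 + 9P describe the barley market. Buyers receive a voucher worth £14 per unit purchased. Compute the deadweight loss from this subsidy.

Pre-subsidy: 392 - 5.5P = -280 + 9P gives P* = 1344/29, Q* = 3976/29.
With the rebate, buyers effectively pay Pb = Ps − 14, where Ps is the price sellers receive.
Demand in terms of Ps becomes Qd = 392 − 5.5(Ps − 14) = 469 - 5.5Ps. Setting this equal to supply: 469 - 5.5Ps = -280 + 9Ps, so Ps = 1498/29.
Buyers pay Pb = 1498/29 − 14 = 1092/29; Q' = -280 + 9·(1498/29) = 5362/29.
The subsidy expands output by 5362/29 − 3976/29 = 1386/29 past the efficient level; on those units the gap between marginal cost and willingness to pay runs from 0 up to 14.
DWL = ½ × 14 × 1386/29 = 9702/29.

Deadweight loss = 9702/29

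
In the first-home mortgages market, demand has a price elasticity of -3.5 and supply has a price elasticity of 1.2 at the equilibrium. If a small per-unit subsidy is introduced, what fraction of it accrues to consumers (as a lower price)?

For a small subsidy around the equilibrium, the benefit split depends on the relative slopes, which at a point are proportional to the elasticities.
Buyer share = εs/(εs + |εd|) = 1.2/(1.2 + 3.5) = 12/47; seller share = |εd|/(εs + |εd|) = 35/47.

Consumer share = 12/47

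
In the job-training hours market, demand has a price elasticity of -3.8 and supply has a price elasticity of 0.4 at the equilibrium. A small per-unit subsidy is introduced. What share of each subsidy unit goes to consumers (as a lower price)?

For a small subsidy around the equilibrium, the benefit split depends on the relative slopes, which at a point are proportional to the elasticities.
Buyer share = εs/(εs + |εd|) = 0.4/(0.4 + 3.8) = 2/21; seller share = |εd|/(εs + |εd|) = 19/21.

Consumer share = 2/21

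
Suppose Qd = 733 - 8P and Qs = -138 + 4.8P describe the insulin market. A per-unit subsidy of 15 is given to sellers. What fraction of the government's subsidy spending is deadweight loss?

DWL / government spending = 60/623

Pre-subsidy: 733 - 8P = -138 + 4.8P gives P* = 68.046875, Q* = 188.625.
With the subsidy, sellers receive Ps = Pb + 15 for each unit, where Pb is the price buyers pay.
Supply in terms of Pb becomes Qs = -138 + 4.8(Pb + 15) = -66 + 4.8Pb. Setting this equal to demand: 733 - 8Pb = -66 + 4.8Pb, so Pb = 62.421875.
Sellers receive Ps = 62.421875 + 15 = 77.421875; Q' = 733 − 8·62.421875 = 233.625.
ΔCS = ½(188.625 + 233.625)(68.046875 − 62.421875) = 1187.578125; ΔPS = ½(188.625 + 233.625)(77.421875 − 68.046875) = 1979.296875.
Government spending = 15 × 233.625 = 3504.375.
DWL = ½ × 15 × (233.625 − 188.625) = 337.5; fraction = 337.5 / 3504.375 = 60/623.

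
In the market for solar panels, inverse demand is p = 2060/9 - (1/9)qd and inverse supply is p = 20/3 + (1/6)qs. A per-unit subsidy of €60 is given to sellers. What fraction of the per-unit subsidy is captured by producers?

Producer share = 0.6

Pre-subsidy: 2060/9 - (1/9)q = 20/3 + (1/6)q gives q* = 800 and p* = 140.
With the subsidy, sellers receive ps = pb + 60 for each unit, where pb is the price buyers pay.
On the curves, pb = 2060/9 - (1/9)q and ps = 20/3 + (1/6)q; the wedge ps − pb = 60 gives 20/3 + (1/6)q − (2060/9 - (1/9)q) = 60, so q' = 1016.
Then pb = 2060/9 − (1/9)·1016 = 116 and ps = 20/3 + (1/6)·1016 = 176.
Buyers' price falls by p* − pb = 140 − 116 = 24; sellers' price rises by ps − p* = 176 − 140 = 36.
So producers capture 36/60 = 0.6 of each unit of subsidy.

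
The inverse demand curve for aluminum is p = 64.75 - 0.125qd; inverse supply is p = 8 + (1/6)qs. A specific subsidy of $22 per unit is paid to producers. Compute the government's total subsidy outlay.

Pre-subsidy: 64.75 - 0.125q = 8 + (1/6)q gives q* = 1362/7 and p* = 283/7.
With the subsidy, sellers receive ps = pb + 22 for each unit, where pb is the price buyers pay.
On the curves, pb = 64.75 - 0.125q and ps = 8 + (1/6)q; the wedge ps − pb = 22 gives 8 + (1/6)q − (64.75 - 0.125q) = 22, so q' = 270.
Then pb = 64.75 − 0.125·270 = 31 and ps = 8 + (1/6)·270 = 53.
Government outlay = subsidy × quantity = 22 × 270 = 5940.

Government cost = $5940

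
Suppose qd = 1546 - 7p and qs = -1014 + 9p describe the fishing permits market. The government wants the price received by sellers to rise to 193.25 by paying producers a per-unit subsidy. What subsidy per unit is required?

At a seller price of 193.25, quantity supplied is -1014 + 9·193.25 = 725.25.
Buyers absorb 725.25 only when they pay pb with 1546 − 7·pb = 725.25, i.e. pb = 117.25.
s = ps − pb = 193.25 − 117.25 = 76.

Required subsidy s = 76 per unit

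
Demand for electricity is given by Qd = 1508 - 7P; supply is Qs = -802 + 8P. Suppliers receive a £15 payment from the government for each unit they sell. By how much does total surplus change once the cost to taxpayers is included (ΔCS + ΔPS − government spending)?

Pre-subsidy: 1508 - 7P = -802 + 8P gives P* = 154, Q* = 430.
With the subsidy, sellers receive Ps = Pb + 15 for each unit, where Pb is the price buyers pay.
Supply in terms of Pb becomes Qs = -802 + 8(Pb + 15) = -682 + 8Pb. Setting this equal to demand: 1508 - 7Pb = -682 + 8Pb, so Pb = 146.
Sellers receive Ps = 146 + 15 = 161; Q' = 1508 − 7·146 = 486.
ΔCS = ½(430 + 486)(154 − 146) = 3664; ΔPS = ½(430 + 486)(161 − 154) = 3206.
Government spending = 15 × 486 = 7290.
Net change = 3664 + 3206 − 7290 = -420. The loss equals the DWL triangle ½·15·56.

Net change in total surplus = -£420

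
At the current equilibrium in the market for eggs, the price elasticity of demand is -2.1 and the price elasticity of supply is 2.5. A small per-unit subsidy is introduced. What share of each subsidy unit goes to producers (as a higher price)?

For a small subsidy around the equilibrium, the benefit split depends on the relative slopes, which at a point are proportional to the elasticities.
Buyer share = εs/(εs + |εd|) = 2.5/(2.5 + 2.1) = 25/46; seller share = |εd|/(εs + |εd|) = 21/46.
So producers capture 21/46 of the subsidy.

Producer share = 21/46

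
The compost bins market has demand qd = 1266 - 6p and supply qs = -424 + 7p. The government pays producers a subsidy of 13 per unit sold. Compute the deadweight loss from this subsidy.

Deadweight loss = 273

Pre-subsidy: 1266 - 6p = -424 + 7p gives p* = 130, q* = 486.
With the subsidy, sellers receive ps = pb + 13 for each unit, where pb is the price buyers pay.
Supply in terms of pb becomes qs = -424 + 7(pb + 13) = -333 + 7pb. Setting this equal to demand: 1266 - 6pb = -333 + 7pb, so pb = 123.
Sellers receive ps = 123 + 13 = 136; q' = 1266 − 6·123 = 528.
The subsidy expands output by 528 − 486 = 42 past the efficient level; on those units the gap between marginal cost and willingness to pay runs from 0 up to 13.
DWL = ½ × 13 × 42 = 273.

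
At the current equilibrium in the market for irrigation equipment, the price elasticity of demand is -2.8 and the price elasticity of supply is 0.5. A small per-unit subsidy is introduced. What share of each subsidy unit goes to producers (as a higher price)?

For a small subsidy around the equilibrium, the benefit split depends on the relative slopes, which at a point are proportional to the elasticities.
Buyer share = εs/(εs + |εd|) = 0.5/(0.5 + 2.8) = 5/33; seller share = |εd|/(εs + |εd|) = 28/33.
So producers capture 28/33 of the subsidy.

Producer share = 28/33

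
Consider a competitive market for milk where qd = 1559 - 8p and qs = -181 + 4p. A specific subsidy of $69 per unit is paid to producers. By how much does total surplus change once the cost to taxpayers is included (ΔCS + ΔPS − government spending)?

Net change in total surplus = -$6348

Pre-subsidy: 1559 - 8p = -181 + 4p gives p* = 145, q* = 399.
With the subsidy, sellers receive ps = pb + 69 for each unit, where pb is the price buyers pay.
Supply in terms of pb becomes qs = -181 + 4(pb + 69) = 95 + 4pb. Setting this equal to demand: 1559 - 8pb = 95 + 4pb, so pb = 122.
Sellers receive ps = 122 + 69 = 191; q' = 1559 − 8·122 = 583.
ΔCS = ½(399 + 583)(145 − 122) = 11293; ΔPS = ½(399 + 583)(191 − 145) = 22586.
Government spending = 69 × 583 = 40227.
Net change = 11293 + 22586 − 40227 = -6348. The loss equals the DWL triangle ½·69·184.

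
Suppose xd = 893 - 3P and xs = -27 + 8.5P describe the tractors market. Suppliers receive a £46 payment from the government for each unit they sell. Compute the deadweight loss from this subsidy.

Pre-subsidy: 893 - 3P = -27 + 8.5P gives P* = 80, x* = 653.
With the subsidy, sellers receive Ps = Pb + 46 for each unit, where Pb is the price buyers pay.
Supply in terms of Pb becomes xs = -27 + 8.5(Pb + 46) = 364 + 8.5Pb. Setting this equal to demand: 893 - 3Pb = 364 + 8.5Pb, so Pb = 46.
Sellers receive Ps = 46 + 46 = 92; x' = 893 − 3·46 = 755.
The subsidy expands output by 755 − 653 = 102 past the efficient level; on those units the gap between marginal cost and willingness to pay runs from 0 up to 46.
DWL = ½ × 46 × 102 = 2346.

Deadweight loss = £2346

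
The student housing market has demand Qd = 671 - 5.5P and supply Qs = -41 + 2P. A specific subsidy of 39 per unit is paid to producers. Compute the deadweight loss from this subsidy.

Pre-subsidy: 671 - 5.5P = -41 + 2P gives P* = 1424/15, Q* = 2233/15.
With the subsidy, sellers receive Ps = Pb + 39 for each unit, where Pb is the price buyers pay.
Supply in terms of Pb becomes Qs = -41 + 2(Pb + 39) = 37 + 2Pb. Setting this equal to demand: 671 - 5.5Pb = 37 + 2Pb, so Pb = 1268/15.
Sellers receive Ps = 1268/15 + 39 = 1853/15; Q' = 671 − 5.5·(1268/15) = 3091/15.
The subsidy expands output by 3091/15 − 2233/15 = 57.2 past the efficient level; on those units the gap between marginal cost and willingness to pay runs from 0 up to 39.
DWL = ½ × 39 × 57.2 = 1115.4.

Deadweight loss = 1115.4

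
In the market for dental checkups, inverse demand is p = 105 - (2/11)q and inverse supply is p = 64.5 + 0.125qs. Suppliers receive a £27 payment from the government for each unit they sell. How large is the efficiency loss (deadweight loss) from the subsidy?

Pre-subsidy: 105 - (2/11)q = 64.5 + 0.125q gives q* = 132 and p* = 81.
With the subsidy, sellers receive ps = pb + 27 for each unit, where pb is the price buyers pay.
On the curves, pb = 105 - (2/11)q and ps = 64.5 + 0.125q; the wedge ps − pb = 27 gives 64.5 + 0.125q − (105 - (2/11)q) = 27, so q' = 220.
Then pb = 105 − (2/11)·220 = 65 and ps = 64.5 + 0.125·220 = 92.
The subsidy expands output by 220 − 132 = 88 past the efficient level; on those units the gap between marginal cost and willingness to pay runs from 0 up to 27.
DWL = ½ × 27 × 88 = 1188.

Deadweight loss = £1188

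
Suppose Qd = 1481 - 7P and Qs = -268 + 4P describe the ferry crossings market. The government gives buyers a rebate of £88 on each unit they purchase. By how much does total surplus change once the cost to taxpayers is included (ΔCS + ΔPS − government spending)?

Net change in total surplus = -£9856

Pre-subsidy: 1481 - 7P = -268 + 4P gives P* = 159, Q* = 368.
With the rebate, buyers effectively pay Pb = Ps − 88, where Ps is the price sellers receive.
Demand in terms of Ps becomes Qd = 1481 − 7(Ps − 88) = 2097 - 7Ps. Setting this equal to supply: 2097 - 7Ps = -268 + 4Ps, so Ps = 215.
Buyers pay Pb = 215 − 88 = 127; Q' = -268 + 4·215 = 592.
ΔCS = ½(368 + 592)(159 − 127) = 15360; ΔPS = ½(368 + 592)(215 − 159) = 26880.
Government spending = 88 × 592 = 52096.
Net change = 15360 + 26880 − 52096 = -9856. The loss equals the DWL triangle ½·88·224.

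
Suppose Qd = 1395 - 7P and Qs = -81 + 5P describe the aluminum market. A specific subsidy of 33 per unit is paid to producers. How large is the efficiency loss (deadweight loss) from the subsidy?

Deadweight loss = 1588.125

Pre-subsidy: 1395 - 7P = -81 + 5P gives P* = 123, Q* = 534.
With the subsidy, sellers receive Ps = Pb + 33 for each unit, where Pb is the price buyers pay.
Supply in terms of Pb becomes Qs = -81 + 5(Pb + 33) = 84 + 5Pb. Setting this equal to demand: 1395 - 7Pb = 84 + 5Pb, so Pb = 109.25.
Sellers receive Ps = 109.25 + 33 = 142.25; Q' = 1395 − 7·109.25 = 630.25.
The subsidy expands output by 630.25 − 534 = 96.25 past the efficient level; on those units the gap between marginal cost and willingness to pay runs from 0 up to 33.
DWL = ½ × 33 × 96.25 = 1588.125.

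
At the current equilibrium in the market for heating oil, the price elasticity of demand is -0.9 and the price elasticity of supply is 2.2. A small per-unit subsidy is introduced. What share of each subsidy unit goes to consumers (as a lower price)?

Consumer share = 22/31

For a small subsidy around the equilibrium, the benefit split depends on the relative slopes, which at a point are proportional to the elasticities.
Buyer share = εs/(εs + |εd|) = 2.2/(2.2 + 0.9) = 22/31; seller share = |εd|/(εs + |εd|) = 9/31.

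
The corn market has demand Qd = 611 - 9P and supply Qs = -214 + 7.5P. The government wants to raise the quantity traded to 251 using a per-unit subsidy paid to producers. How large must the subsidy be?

At Q = 251, invert demand for the buyer price: Pb = (611 − 251)/9 = 40; invert supply for the seller price: Ps = (251 − (-214))/7.5 = 62.
The subsidy must fill the gap: s = Ps − Pb = 62 − 40 = 22.

Required subsidy s = 22 per unit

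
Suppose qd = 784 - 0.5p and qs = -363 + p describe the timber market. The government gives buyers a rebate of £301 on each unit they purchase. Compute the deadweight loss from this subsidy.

Pre-subsidy: 784 - 0.5p = -363 + p gives p* = 2294/3, q* = 1205/3.
With the rebate, buyers effectively pay pb = ps − 301, where ps is the price sellers receive.
Demand in terms of ps becomes qd = 784 − 0.5(ps − 301) = 934.5 - 0.5ps. Setting this equal to supply: 934.5 - 0.5ps = -363 + ps, so ps = 865.
Buyers pay pb = 865 − 301 = 564; q' = -363 + 1·865 = 502.
The subsidy expands output by 502 − 1205/3 = 301/3 past the efficient level; on those units the gap between marginal cost and willingness to pay runs from 0 up to 301.
DWL = ½ × 301 × 301/3 = 90601/6.

Deadweight loss = 90601/6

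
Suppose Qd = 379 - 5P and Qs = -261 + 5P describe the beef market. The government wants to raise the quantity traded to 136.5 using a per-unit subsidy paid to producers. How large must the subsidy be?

At Q = 136.5, invert demand for the buyer price: Pb = (379 − 136.5)/5 = 48.5; invert supply for the seller price: Ps = (136.5 − (-261))/5 = 79.5.
The subsidy must fill the gap: s = Ps − Pb = 79.5 − 48.5 = 31.

Required subsidy s = 31 per unit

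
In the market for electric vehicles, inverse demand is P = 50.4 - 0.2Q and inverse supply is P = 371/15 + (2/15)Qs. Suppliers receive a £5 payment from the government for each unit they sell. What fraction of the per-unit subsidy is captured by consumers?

Pre-subsidy: 50.4 - 0.2Q = 371/15 + (2/15)Q gives Q* = 77 and P* = 35.
With the subsidy, sellers receive Ps = Pb + 5 for each unit, where Pb is the price buyers pay.
On the curves, Pb = 50.4 - 0.2Q and Ps = 371/15 + (2/15)Q; the wedge Ps − Pb = 5 gives 371/15 + (2/15)Q − (50.4 - 0.2Q) = 5, so Q' = 92.
Then Pb = 50.4 − 0.2·92 = 32 and Ps = 371/15 + (2/15)·92 = 37.
Buyers' price falls by P* − Pb = 35 − 32 = 3; sellers' price rises by Ps − P* = 37 − 35 = 2.
So consumers capture 3/5 = 0.6 of each unit of subsidy.

Consumer share = 0.6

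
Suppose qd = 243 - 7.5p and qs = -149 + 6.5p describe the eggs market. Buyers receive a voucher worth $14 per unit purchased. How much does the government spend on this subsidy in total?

Government cost = $1144.5

Pre-subsidy: 243 - 7.5p = -149 + 6.5p gives p* = 28, q* = 33.
With the rebate, buyers effectively pay pb = ps − 14, where ps is the price sellers receive.
Demand in terms of ps becomes qd = 243 − 7.5(ps − 14) = 348 - 7.5ps. Setting this equal to supply: 348 - 7.5ps = -149 + 6.5ps, so ps = 35.5.
Buyers pay pb = 35.5 − 14 = 21.5; q' = -149 + 6.5·35.5 = 81.75.
Government outlay = subsidy × quantity = 14 × 81.75 = 1144.5.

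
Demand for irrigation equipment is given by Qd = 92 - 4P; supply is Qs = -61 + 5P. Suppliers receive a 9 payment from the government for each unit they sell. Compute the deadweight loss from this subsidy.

Deadweight loss = 90

Pre-subsidy: 92 - 4P = -61 + 5P gives P* = 17, Q* = 24.
With the subsidy, sellers receive Ps = Pb + 9 for each unit, where Pb is the price buyers pay.
Supply in terms of Pb becomes Qs = -61 + 5(Pb + 9) = -16 + 5Pb. Setting this equal to demand: 92 - 4Pb = -16 + 5Pb, so Pb = 12.
Sellers receive Ps = 12 + 9 = 21; Q' = 92 − 4·12 = 44.
The subsidy expands output by 44 − 24 = 20 past the efficient level; on those units the gap between marginal cost and willingness to pay runs from 0 up to 9.
DWL = ½ × 9 × 20 = 90.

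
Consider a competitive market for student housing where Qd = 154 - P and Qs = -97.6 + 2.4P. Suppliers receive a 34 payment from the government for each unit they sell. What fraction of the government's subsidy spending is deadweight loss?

Pre-subsidy: 154 - P = -97.6 + 2.4P gives P* = 74, Q* = 80.
With the subsidy, sellers receive Ps = Pb + 34 for each unit, where Pb is the price buyers pay.
Supply in terms of Pb becomes Qs = -97.6 + 2.4(Pb + 34) = -16 + 2.4Pb. Setting this equal to demand: 154 - Pb = -16 + 2.4Pb, so Pb = 50.
Sellers receive Ps = 50 + 34 = 84; Q' = 154 − 1·50 = 104.
ΔCS = ½(80 + 104)(74 − 50) = 2208; ΔPS = ½(80 + 104)(84 − 74) = 920.
Government spending = 34 × 104 = 3536.
DWL = ½ × 34 × (104 − 80) = 408; fraction = 408 / 3536 = 3/26.

DWL / government spending = 3/26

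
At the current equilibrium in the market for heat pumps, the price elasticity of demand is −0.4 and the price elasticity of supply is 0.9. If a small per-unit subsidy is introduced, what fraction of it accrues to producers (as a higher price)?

For a small subsidy around the equilibrium, the benefit split depends on the relative slopes, which at a point are proportional to the elasticities.
Buyer share = εs/(εs + |εd|) = 0.9/(0.9 + 0.4) = 9/13; seller share = |εd|/(εs + |εd|) = 4/13.
So producers capture 4/13 of the subsidy.

Producer share = 4/13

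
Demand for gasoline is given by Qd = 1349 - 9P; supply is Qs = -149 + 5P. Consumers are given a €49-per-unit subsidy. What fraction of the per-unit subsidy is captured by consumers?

Consumer share = 5/14

Pre-subsidy: 1349 - 9P = -149 + 5P gives P* = 107, Q* = 386.
With the rebate, buyers effectively pay Pb = Ps − 49, where Ps is the price sellers receive.
Demand in terms of Ps becomes Qd = 1349 − 9(Ps − 49) = 1790 - 9Ps. Setting this equal to supply: 1790 - 9Ps = -149 + 5Ps, so Ps = 138.5.
Buyers pay Pb = 138.5 − 49 = 89.5; Q' = -149 + 5·138.5 = 543.5.
Buyers' price falls by P* − Pb = 107 − 89.5 = 17.5; sellers' price rises by Ps − P* = 138.5 − 107 = 31.5.
So consumers capture 17.5/49 = 5/14 of each unit of subsidy.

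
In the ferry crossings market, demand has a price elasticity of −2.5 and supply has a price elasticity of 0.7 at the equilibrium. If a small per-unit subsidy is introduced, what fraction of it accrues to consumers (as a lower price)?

For a small subsidy around the equilibrium, the benefit split depends on the relative slopes, which at a point are proportional to the elasticities.
Buyer share = εs/(εs + |εd|) = 0.7/(0.7 + 2.5) = 0.21875; seller share = |εd|/(εs + |εd|) = 0.78125.

Consumer share = 0.21875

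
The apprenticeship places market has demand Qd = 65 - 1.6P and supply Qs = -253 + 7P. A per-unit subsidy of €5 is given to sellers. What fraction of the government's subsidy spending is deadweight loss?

Pre-subsidy: 65 - 1.6P = -253 + 7P gives P* = 1590/43, Q* = 251/43.
With the subsidy, sellers receive Ps = Pb + 5 for each unit, where Pb is the price buyers pay.
Supply in terms of Pb becomes Qs = -253 + 7(Pb + 5) = -218 + 7Pb. Setting this equal to demand: 65 - 1.6Pb = -218 + 7Pb, so Pb = 1415/43.
Sellers receive Ps = 1415/43 + 5 = 1630/43; Q' = 65 − 1.6·(1415/43) = 531/43.
ΔCS = ½(251/43 + 531/43)(1590/43 − 1415/43) = 68425/1849; ΔPS = ½(251/43 + 531/43)(1630/43 − 1590/43) = 15640/1849.
Government spending = 5 × 531/43 = 2655/43.
DWL = ½ × 5 × (531/43 − 251/43) = 700/43; fraction = (700/43) / (2655/43) = 140/531.

DWL / government spending = 140/531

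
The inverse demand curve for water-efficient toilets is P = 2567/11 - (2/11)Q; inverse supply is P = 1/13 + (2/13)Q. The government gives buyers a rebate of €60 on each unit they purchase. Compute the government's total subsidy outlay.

Government cost = €52425

Pre-subsidy: 2567/11 - (2/11)Q = 1/13 + (2/13)Q gives Q* = 695 and P* = 107.
With the rebate, buyers effectively pay Pb = Ps − 60, where Ps is the price sellers receive.
On the curves, Pb = 2567/11 - (2/11)Q and Ps = 1/13 + (2/13)Q; the wedge Ps − Pb = 60 gives 1/13 + (2/13)Q − (2567/11 - (2/11)Q) = 60, so Q' = 873.75.
Then Pb = 2567/11 − (2/11)·873.75 = 74.5 and Ps = 1/13 + (2/13)·873.75 = 134.5.
Government outlay = subsidy × quantity = 60 × 873.75 = 52425.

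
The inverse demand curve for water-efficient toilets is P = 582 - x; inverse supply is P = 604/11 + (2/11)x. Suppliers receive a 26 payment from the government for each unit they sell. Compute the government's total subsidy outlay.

Pre-subsidy: 582 - x = 604/11 + (2/11)x gives x* = 446 and P* = 136.
With the subsidy, sellers receive Ps = Pb + 26 for each unit, where Pb is the price buyers pay.
On the curves, Pb = 582 - x and Ps = 604/11 + (2/11)x; the wedge Ps − Pb = 26 gives 604/11 + (2/11)x − (582 - x) = 26, so x' = 468.
Then Pb = 582 − 1·468 = 114 and Ps = 604/11 + (2/11)·468 = 140.
Government outlay = subsidy × quantity = 26 × 468 = 12168.

Government cost = 12168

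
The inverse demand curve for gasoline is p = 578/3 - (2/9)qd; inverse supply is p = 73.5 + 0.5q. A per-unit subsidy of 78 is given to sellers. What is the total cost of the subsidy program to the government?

Pre-subsidy: 578/3 - (2/9)q = 73.5 + 0.5q gives q* = 165 and p* = 156.
With the subsidy, sellers receive ps = pb + 78 for each unit, where pb is the price buyers pay.
On the curves, pb = 578/3 - (2/9)q and ps = 73.5 + 0.5q; the wedge ps − pb = 78 gives 73.5 + 0.5q − (578/3 - (2/9)q) = 78, so q' = 273.
Then pb = 578/3 − (2/9)·273 = 132 and ps = 73.5 + 0.5·273 = 210.
Government outlay = subsidy × quantity = 78 × 273 = 21294.

Government cost = 21294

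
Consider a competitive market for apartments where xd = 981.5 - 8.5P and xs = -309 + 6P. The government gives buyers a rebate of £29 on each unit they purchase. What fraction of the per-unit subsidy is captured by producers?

Pre-subsidy: 981.5 - 8.5P = -309 + 6P gives P* = 89, x* = 225.
With the rebate, buyers effectively pay Pb = Ps − 29, where Ps is the price sellers receive.
Demand in terms of Ps becomes xd = 981.5 − 8.5(Ps − 29) = 1228 - 8.5Ps. Setting this equal to supply: 1228 - 8.5Ps = -309 + 6Ps, so Ps = 106.
Buyers pay Pb = 106 − 29 = 77; x' = -309 + 6·106 = 327.
Buyers' price falls by P* − Pb = 89 − 77 = 12; sellers' price rises by Ps − P* = 106 − 89 = 17.
So producers capture 17/29 = 17/29 of each unit of subsidy.

Producer share = 17/29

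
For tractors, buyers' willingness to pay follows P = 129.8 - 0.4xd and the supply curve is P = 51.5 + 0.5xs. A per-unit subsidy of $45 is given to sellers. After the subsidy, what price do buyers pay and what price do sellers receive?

Buyers pay $75; sellers receive $120

Pre-subsidy: 129.8 - 0.4x = 51.5 + 0.5x gives x* = 87 and P* = 95.
With the subsidy, sellers receive Ps = Pb + 45 for each unit, where Pb is the price buyers pay.
On the curves, Pb = 129.8 - 0.4x and Ps = 51.5 + 0.5x; the wedge Ps − Pb = 45 gives 51.5 + 0.5x − (129.8 - 0.4x) = 45, so x' = 137.
Then Pb = 129.8 − 0.4·137 = 75 and Ps = 51.5 + 0.5·137 = 120.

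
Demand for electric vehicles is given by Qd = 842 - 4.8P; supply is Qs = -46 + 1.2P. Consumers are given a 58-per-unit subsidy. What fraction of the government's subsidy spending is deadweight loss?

Pre-subsidy: 842 - 4.8P = -46 + 1.2P gives P* = 148, Q* = 131.6.
With the rebate, buyers effectively pay Pb = Ps − 58, where Ps is the price sellers receive.
Demand in terms of Ps becomes Qd = 842 − 4.8(Ps − 58) = 1120.4 - 4.8Ps. Setting this equal to supply: 1120.4 - 4.8Ps = -46 + 1.2Ps, so Ps = 194.4.
Buyers pay Pb = 194.4 − 58 = 136.4; Q' = -46 + 1.2·194.4 = 187.28.
ΔCS = ½(131.6 + 187.28)(148 − 136.4) = 1849.504; ΔPS = ½(131.6 + 187.28)(194.4 − 148) = 7398.016.
Government spending = 58 × 187.28 = 10862.24.
DWL = ½ × 58 × (187.28 − 131.6) = 1614.72; fraction = 1614.72 / 10862.24 = 348/2341.

DWL / government spending = 348/2341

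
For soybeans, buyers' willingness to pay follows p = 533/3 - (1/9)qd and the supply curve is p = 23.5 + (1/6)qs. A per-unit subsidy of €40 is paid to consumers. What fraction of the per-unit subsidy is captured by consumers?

Consumer share = 0.4

Pre-subsidy: 533/3 - (1/9)q = 23.5 + (1/6)q gives q* = 555 and p* = 116.
With the rebate, buyers effectively pay pb = ps − 40, where ps is the price sellers receive.
On the curves, pb = 533/3 - (1/9)q and ps = 23.5 + (1/6)q; the wedge ps − pb = 40 gives 23.5 + (1/6)q − (533/3 - (1/9)q) = 40, so q' = 699.
Then pb = 533/3 − (1/9)·699 = 100 and ps = 23.5 + (1/6)·699 = 140.
Buyers' price falls by p* − pb = 116 − 100 = 16; sellers' price rises by ps − p* = 140 − 116 = 24.
So consumers capture 16/40 = 0.4 of each unit of subsidy.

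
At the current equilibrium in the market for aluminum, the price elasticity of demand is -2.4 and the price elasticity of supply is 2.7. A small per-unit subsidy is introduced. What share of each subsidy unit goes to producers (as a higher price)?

For a small subsidy around the equilibrium, the benefit split depends on the relative slopes, which at a point are proportional to the elasticities.
Buyer share = εs/(εs + |εd|) = 2.7/(2.7 + 2.4) = 9/17; seller share = |εd|/(εs + |εd|) = 8/17.
So producers capture 8/17 of the subsidy.

Producer share = 8/17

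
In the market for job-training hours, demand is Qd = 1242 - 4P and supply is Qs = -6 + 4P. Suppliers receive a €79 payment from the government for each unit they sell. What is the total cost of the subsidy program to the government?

Government cost = €61304

Pre-subsidy: 1242 - 4P = -6 + 4P gives P* = 156, Q* = 618.
With the subsidy, sellers receive Ps = Pb + 79 for each unit, where Pb is the price buyers pay.
Supply in terms of Pb becomes Qs = -6 + 4(Pb + 79) = 310 + 4Pb. Setting this equal to demand: 1242 - 4Pb = 310 + 4Pb, so Pb = 116.5.
Sellers receive Ps = 116.5 + 79 = 195.5; Q' = 1242 − 4·116.5 = 776.
Government outlay = subsidy × quantity = 79 × 776 = 61304.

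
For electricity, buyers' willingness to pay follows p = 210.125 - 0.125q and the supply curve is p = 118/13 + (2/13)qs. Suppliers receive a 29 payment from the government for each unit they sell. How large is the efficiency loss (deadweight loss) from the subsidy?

Deadweight loss = 1508

Pre-subsidy: 210.125 - 0.125q = 118/13 + (2/13)q gives q* = 721 and p* = 120.
With the subsidy, sellers receive ps = pb + 29 for each unit, where pb is the price buyers pay.
On the curves, pb = 210.125 - 0.125q and ps = 118/13 + (2/13)q; the wedge ps − pb = 29 gives 118/13 + (2/13)q − (210.125 - 0.125q) = 29, so q' = 825.
Then pb = 210.125 − 0.125·825 = 107 and ps = 118/13 + (2/13)·825 = 136.
The subsidy expands output by 825 − 721 = 104 past the efficient level; on those units the gap between marginal cost and willingness to pay runs from 0 up to 29.
DWL = ½ × 29 × 104 = 1508.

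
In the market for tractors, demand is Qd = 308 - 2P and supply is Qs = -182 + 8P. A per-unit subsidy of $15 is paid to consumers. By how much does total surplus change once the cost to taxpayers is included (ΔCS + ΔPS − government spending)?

Net change in total surplus = -$180

Pre-subsidy: 308 - 2P = -182 + 8P gives P* = 49, Q* = 210.
With the rebate, buyers effectively pay Pb = Ps − 15, where Ps is the price sellers receive.
Demand in terms of Ps becomes Qd = 308 − 2(Ps − 15) = 338 - 2Ps. Setting this equal to supply: 338 - 2Ps = -182 + 8Ps, so Ps = 52.
Buyers pay Pb = 52 − 15 = 37; Q' = -182 + 8·52 = 234.
ΔCS = ½(210 + 234)(49 − 37) = 2664; ΔPS = ½(210 + 234)(52 − 49) = 666.
Government spending = 15 × 234 = 3510.
Net change = 2664 + 666 − 3510 = -180. The loss equals the DWL triangle ½·15·24.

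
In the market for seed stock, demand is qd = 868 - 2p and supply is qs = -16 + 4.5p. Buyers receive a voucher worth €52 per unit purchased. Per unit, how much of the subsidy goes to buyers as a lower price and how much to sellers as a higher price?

Pre-subsidy: 868 - 2p = -16 + 4.5p gives p* = 136, q* = 596.
With the rebate, buyers effectively pay pb = ps − 52, where ps is the price sellers receive.
Demand in terms of ps becomes qd = 868 − 2(ps − 52) = 972 - 2ps. Setting this equal to supply: 972 - 2ps = -16 + 4.5ps, so ps = 152.
Buyers pay pb = 152 − 52 = 100; q' = -16 + 4.5·152 = 668.
Buyers' price falls by p* − pb = 136 − 100 = 36; sellers' price rises by ps − p* = 152 − 136 = 16.

Buyers gain €36 per unit; sellers gain €16 per unit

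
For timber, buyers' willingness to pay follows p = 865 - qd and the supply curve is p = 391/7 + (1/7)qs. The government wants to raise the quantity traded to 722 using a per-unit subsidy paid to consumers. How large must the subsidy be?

Required subsidy s = 16 per unit

At q = 722, from the demand curve buyers pay pb = 865 − 1·722 = 143; from the supply curve sellers need ps = 391/7 + (1/7)·722 = 159.
The subsidy must fill the gap: s = ps − pb = 159 − 143 = 16.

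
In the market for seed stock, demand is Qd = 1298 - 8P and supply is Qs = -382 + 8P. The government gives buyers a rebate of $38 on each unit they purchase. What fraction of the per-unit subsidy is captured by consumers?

Consumer share = 0.5

Pre-subsidy: 1298 - 8P = -382 + 8P gives P* = 105, Q* = 458.
With the rebate, buyers effectively pay Pb = Ps − 38, where Ps is the price sellers receive.
Demand in terms of Ps becomes Qd = 1298 − 8(Ps − 38) = 1602 - 8Ps. Setting this equal to supply: 1602 - 8Ps = -382 + 8Ps, so Ps = 124.
Buyers pay Pb = 124 − 38 = 86; Q' = -382 + 8·124 = 610.
Buyers' price falls by P* − Pb = 105 − 86 = 19; sellers' price rises by Ps − P* = 124 − 105 = 19.
So consumers capture 19/38 = 0.5 of each unit of subsidy.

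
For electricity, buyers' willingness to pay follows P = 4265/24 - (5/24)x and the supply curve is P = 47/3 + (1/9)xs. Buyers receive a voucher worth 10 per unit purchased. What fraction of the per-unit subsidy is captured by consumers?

Consumer share = 15/23

Pre-subsidy: 4265/24 - (5/24)x = 47/3 + (1/9)x gives x* = 11667/23 and P* = 4970/69.
With the rebate, buyers effectively pay Pb = Ps − 10, where Ps is the price sellers receive.
On the curves, Pb = 4265/24 - (5/24)x and Ps = 47/3 + (1/9)x; the wedge Ps − Pb = 10 gives 47/3 + (1/9)x − (4265/24 - (5/24)x) = 10, so x' = 12387/23.
Then Pb = 4265/24 − (5/24)·(12387/23) = 4520/69 and Ps = 47/3 + (1/9)·(12387/23) = 5210/69.
Buyers' price falls by P* − Pb = 4970/69 − 4520/69 = 150/23; sellers' price rises by Ps − P* = 5210/69 − 4970/69 = 80/23.
So consumers capture (150/23)/10 = 15/23 of each unit of subsidy.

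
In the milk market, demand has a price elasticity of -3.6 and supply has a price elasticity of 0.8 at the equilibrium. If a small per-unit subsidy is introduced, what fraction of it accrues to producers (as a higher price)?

For a small subsidy around the equilibrium, the benefit split depends on the relative slopes, which at a point are proportional to the elasticities.
Buyer share = εs/(εs + |εd|) = 0.8/(0.8 + 3.6) = 2/11; seller share = |εd|/(εs + |εd|) = 9/11.
So producers capture 9/11 of the subsidy.

Producer share = 9/11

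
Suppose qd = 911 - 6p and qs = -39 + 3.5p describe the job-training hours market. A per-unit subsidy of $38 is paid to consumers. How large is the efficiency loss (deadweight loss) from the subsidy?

Deadweight loss = $1596

Pre-subsidy: 911 - 6p = -39 + 3.5p gives p* = 100, q* = 311.
With the rebate, buyers effectively pay pb = ps − 38, where ps is the price sellers receive.
Demand in terms of ps becomes qd = 911 − 6(ps − 38) = 1139 - 6ps. Setting this equal to supply: 1139 - 6ps = -39 + 3.5ps, so ps = 124.
Buyers pay pb = 124 − 38 = 86; q' = -39 + 3.5·124 = 395.
The subsidy expands output by 395 − 311 = 84 past the efficient level; on those units the gap between marginal cost and willingness to pay runs from 0 up to 38.
DWL = ½ × 38 × 84 = 1596.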